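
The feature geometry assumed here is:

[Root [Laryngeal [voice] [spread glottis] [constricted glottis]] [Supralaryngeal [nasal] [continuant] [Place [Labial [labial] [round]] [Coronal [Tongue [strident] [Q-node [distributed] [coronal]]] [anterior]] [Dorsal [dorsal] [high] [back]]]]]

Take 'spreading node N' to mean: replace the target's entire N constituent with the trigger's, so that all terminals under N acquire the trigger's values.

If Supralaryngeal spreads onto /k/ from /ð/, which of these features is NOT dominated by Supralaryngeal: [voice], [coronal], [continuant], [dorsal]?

[voice]

Supralaryngeal dominates exactly [nasal], [continuant], [labial], [round], [strident], [distributed], [coronal], [anterior], [dorsal], [high], [back].
Of the listed options, [dorsal], [continuant], [coronal] are among these and would be overwritten by spreading Supralaryngeal.
But [voice] is a dependent of Laryngeal, outside Supralaryngeal; it is therefore untouched by the spreading.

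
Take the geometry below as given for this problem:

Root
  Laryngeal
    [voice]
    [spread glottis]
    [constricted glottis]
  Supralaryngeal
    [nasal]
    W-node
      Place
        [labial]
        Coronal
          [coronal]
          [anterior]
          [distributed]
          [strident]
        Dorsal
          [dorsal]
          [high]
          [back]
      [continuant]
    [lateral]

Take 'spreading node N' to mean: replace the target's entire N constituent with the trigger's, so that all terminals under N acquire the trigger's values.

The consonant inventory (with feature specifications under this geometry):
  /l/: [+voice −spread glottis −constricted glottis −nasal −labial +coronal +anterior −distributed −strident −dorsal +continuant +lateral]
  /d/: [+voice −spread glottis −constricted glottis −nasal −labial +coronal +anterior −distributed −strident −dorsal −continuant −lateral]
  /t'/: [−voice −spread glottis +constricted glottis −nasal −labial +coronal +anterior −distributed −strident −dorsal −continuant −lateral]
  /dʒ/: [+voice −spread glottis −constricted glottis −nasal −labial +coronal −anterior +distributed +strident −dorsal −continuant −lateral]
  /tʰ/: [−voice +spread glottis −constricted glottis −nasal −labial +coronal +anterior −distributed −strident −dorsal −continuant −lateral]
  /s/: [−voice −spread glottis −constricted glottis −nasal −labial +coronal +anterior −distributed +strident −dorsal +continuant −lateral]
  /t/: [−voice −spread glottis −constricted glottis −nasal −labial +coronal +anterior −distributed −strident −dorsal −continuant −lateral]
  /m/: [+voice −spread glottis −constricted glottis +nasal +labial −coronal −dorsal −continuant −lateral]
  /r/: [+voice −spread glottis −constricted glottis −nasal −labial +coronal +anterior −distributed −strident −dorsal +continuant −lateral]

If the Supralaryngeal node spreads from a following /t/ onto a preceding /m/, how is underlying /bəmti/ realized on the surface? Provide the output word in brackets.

Terminals under Supralaryngeal in this geometry: [nasal], [labial], [coronal], [anterior], [distributed], [strident], [dorsal], [high], [back], [continuant], [lateral].
The target acquires /t/'s values for everything under Supralaryngeal — [−nasal], [−labial], [+coronal], [+anterior], [−distributed], [−strident], [−dorsal], [−continuant], [−lateral] — while keeping its own [voice], [spread glottis], [constricted glottis].
The resulting bundle matches /d/ in the inventory; substituting it for /m/ gives [bədti].

[bədti]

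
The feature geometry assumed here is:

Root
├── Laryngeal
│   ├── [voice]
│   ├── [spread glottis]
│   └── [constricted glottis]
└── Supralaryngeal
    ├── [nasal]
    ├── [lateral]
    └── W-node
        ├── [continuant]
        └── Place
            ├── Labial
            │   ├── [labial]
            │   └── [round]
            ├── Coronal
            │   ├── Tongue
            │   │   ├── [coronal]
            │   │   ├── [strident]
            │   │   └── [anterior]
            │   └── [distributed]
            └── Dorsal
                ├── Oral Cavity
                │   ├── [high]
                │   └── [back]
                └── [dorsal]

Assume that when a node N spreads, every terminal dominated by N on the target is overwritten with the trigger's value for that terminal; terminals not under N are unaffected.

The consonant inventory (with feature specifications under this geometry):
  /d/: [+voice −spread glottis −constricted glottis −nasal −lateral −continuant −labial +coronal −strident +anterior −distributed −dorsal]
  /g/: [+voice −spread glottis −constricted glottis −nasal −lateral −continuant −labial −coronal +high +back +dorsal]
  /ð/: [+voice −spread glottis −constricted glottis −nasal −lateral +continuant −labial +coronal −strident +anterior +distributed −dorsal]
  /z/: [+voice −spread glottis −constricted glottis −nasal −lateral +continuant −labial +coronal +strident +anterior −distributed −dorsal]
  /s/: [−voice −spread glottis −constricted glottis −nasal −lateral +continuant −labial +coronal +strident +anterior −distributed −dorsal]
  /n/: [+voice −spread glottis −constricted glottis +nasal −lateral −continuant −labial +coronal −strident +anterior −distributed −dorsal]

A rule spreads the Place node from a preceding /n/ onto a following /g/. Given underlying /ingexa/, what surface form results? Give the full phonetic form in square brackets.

[indexa]

Place immediately or transitively dominates [labial], [round], [coronal], [strident], [anterior], [distributed], [high], [back], [dorsal].
After delinking /g/'s Place and linking /n/'s, the affected terminals become [−labial], [+coronal], [−strident], [+anterior], [−distributed], [−dorsal]; [voice], [spread glottis], [constricted glottis], … (outside Place) are retained from /g/.
Among the inventory, only /d/ has exactly this specification, giving the surface form [indexa].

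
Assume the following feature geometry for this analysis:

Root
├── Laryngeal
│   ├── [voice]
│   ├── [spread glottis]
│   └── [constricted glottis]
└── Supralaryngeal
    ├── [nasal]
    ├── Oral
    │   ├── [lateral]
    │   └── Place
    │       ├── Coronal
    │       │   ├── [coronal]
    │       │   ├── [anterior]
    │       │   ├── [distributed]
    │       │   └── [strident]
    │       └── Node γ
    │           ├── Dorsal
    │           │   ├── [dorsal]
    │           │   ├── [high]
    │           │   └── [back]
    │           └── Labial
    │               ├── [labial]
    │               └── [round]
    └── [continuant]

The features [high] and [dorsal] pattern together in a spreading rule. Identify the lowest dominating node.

Dorsal

[high] is immediately dominated by Dorsal.
[dorsal] is immediately dominated by Dorsal.
Dorsal is the lowest common ancestor — every listed feature sits under it, and no single subconstituent of Dorsal covers them all.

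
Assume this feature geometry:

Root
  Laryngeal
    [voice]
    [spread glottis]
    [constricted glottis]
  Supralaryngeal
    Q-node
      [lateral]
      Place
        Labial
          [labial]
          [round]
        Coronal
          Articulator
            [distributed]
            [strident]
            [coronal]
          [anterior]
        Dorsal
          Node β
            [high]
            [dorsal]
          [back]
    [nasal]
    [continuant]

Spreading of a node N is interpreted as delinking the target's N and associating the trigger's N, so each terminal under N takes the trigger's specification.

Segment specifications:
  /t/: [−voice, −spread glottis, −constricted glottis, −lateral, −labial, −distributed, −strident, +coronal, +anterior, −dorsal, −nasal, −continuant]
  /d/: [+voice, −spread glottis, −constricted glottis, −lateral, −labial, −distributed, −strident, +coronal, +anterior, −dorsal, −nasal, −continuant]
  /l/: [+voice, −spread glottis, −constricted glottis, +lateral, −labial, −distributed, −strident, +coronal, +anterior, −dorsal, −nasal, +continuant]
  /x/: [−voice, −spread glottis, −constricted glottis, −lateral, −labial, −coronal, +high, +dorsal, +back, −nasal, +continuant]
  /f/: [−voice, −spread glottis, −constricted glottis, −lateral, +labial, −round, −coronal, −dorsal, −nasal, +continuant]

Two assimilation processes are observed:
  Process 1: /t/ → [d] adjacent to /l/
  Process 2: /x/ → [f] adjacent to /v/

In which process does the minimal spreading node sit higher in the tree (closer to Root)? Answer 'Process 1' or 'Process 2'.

Process 1

Process 1: the feature that changes is [voice]; the minimal node is [voice] (depth 2).
Process 2 alters [labial], [round], [dorsal], [high], [back]; the lowest common ancestor is Place (depth 3 from Root).
Depth 2 < depth 3; Process 1 involves the structurally higher constituent [voice].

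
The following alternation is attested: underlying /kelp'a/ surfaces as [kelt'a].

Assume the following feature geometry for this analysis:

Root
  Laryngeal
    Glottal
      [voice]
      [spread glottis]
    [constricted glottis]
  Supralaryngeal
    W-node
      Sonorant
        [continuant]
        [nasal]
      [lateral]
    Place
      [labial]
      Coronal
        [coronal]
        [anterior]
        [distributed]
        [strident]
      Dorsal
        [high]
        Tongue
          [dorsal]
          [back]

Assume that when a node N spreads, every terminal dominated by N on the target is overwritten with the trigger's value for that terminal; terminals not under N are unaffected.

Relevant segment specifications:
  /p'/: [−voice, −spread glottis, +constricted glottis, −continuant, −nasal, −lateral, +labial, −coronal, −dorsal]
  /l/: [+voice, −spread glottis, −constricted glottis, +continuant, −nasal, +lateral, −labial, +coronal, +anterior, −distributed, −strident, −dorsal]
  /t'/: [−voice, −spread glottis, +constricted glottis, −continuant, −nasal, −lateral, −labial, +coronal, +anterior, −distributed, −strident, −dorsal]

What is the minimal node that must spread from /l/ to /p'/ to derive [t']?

/p'/ and [t'] differ in [labial], [coronal], [anterior], [distributed], [strident]; every other specified feature is identical.
Tracing each changed feature up the tree, the paths first meet at Place; any lower node misses at least one of them.
If Place spreads, every terminal under it takes /l/'s value, producing [t'] as observed.
[lateral], [continuant] — on which /l/ differs from /p'/ — are unchanged, so neither Supralaryngeal nor anything higher can have spread; the constituent is no larger than Place.

Place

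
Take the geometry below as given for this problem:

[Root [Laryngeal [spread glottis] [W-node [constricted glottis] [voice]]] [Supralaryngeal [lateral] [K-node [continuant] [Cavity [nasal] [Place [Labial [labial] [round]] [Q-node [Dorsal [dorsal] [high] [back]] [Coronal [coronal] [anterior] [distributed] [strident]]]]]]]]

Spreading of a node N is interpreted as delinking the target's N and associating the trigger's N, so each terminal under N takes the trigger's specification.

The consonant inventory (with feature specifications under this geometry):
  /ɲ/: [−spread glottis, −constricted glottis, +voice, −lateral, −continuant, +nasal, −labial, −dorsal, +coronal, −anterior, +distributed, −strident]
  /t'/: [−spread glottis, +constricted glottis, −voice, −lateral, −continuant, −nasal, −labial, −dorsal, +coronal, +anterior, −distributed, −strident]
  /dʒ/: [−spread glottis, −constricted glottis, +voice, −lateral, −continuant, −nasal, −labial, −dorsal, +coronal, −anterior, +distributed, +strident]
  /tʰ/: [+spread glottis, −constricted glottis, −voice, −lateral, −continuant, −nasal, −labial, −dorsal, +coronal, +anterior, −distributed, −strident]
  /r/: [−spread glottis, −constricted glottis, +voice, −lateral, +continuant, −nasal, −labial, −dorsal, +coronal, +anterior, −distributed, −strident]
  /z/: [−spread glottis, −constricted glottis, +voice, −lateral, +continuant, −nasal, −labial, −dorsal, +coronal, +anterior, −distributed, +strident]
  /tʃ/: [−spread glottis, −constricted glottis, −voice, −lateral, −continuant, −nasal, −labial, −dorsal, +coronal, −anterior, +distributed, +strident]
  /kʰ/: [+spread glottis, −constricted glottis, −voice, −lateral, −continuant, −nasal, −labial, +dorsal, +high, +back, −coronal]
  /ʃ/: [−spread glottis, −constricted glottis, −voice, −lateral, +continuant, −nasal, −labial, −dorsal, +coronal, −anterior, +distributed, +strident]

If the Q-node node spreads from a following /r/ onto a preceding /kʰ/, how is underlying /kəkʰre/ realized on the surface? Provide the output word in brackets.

[kətʰre]

Q-node immediately or transitively dominates [dorsal], [high], [back], [coronal], [anterior], [distributed], [strident].
The target acquires /r/'s values for everything under Q-node — [−dorsal], [+coronal], [+anterior], [−distributed], [−strident] — while keeping its own [spread glottis], [constricted glottis], [voice], ….
This feature bundle is that of [tʰ], so /kəkʰre/ surfaces as [kətʰre].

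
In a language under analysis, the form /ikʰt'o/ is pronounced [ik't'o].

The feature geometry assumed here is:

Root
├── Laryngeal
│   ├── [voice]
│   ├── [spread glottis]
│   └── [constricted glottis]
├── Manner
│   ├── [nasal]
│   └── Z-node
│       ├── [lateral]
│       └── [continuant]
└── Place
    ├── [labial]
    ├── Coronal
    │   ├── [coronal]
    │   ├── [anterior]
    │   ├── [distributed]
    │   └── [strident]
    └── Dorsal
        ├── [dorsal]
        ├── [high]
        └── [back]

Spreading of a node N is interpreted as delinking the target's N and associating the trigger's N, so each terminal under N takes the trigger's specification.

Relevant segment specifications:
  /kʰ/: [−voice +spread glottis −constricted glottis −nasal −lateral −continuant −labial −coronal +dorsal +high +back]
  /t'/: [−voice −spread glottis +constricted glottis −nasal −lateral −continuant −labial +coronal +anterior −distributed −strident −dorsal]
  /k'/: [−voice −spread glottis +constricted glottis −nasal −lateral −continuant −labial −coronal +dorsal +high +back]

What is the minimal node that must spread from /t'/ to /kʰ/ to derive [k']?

Laryngeal

/kʰ/ and [k'] differ in [spread glottis], [constricted glottis]; every other specified feature is identical.
In this geometry the lowest node dominating all of them is Laryngeal: every daughter of Laryngeal dominates only a proper subset, so no lower node suffices.
Spreading Laryngeal from /t'/ overwrites each of those terminals with /t'/'s values, yielding exactly [k'].
[coronal], [dorsal] — on which /t'/ differs from /kʰ/ — are unchanged, so Root cannot have spread; the constituent is no larger than Laryngeal.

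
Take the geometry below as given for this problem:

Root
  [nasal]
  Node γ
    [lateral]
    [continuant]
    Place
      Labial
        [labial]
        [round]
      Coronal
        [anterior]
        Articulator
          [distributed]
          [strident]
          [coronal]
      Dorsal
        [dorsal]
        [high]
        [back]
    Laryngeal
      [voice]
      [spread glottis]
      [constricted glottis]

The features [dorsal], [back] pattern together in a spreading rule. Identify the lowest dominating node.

[dorsal]: Root > Node γ > Place > Dorsal > [dorsal].
[back]: Root > Node γ > Place > Dorsal > [back].
The lowest node appearing on every path is Dorsal; each proper daughter of Dorsal fails to dominate at least one of the listed features.

Dorsal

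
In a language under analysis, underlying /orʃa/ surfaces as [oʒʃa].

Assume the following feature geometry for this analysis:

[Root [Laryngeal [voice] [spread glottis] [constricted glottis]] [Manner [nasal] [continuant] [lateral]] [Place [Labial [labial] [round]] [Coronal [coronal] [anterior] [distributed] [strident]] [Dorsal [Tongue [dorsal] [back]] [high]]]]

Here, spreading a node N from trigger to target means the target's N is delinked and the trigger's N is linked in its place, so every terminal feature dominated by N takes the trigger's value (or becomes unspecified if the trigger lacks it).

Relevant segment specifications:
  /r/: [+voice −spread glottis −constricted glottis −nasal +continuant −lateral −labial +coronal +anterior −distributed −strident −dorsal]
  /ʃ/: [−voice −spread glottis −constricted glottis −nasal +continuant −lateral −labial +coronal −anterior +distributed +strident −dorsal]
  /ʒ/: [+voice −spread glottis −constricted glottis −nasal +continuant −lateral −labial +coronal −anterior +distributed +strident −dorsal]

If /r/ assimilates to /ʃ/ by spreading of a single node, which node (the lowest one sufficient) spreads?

Coronal

Comparing /r/ with its surface form [ʒ], the features that change are [anterior], [distributed], [strident].
The smallest constituent containing every changed terminal is Coronal — each of its daughters lacks at least one of the affected features.
Spreading Coronal from /ʃ/ overwrites each of those terminals with /ʃ/'s values, yielding exactly [ʒ].
[voice] stays as in /r/ although /ʃ/ differs there, so no node dominating it spread; among the remaining candidates Coronal is the lowest that derives the output.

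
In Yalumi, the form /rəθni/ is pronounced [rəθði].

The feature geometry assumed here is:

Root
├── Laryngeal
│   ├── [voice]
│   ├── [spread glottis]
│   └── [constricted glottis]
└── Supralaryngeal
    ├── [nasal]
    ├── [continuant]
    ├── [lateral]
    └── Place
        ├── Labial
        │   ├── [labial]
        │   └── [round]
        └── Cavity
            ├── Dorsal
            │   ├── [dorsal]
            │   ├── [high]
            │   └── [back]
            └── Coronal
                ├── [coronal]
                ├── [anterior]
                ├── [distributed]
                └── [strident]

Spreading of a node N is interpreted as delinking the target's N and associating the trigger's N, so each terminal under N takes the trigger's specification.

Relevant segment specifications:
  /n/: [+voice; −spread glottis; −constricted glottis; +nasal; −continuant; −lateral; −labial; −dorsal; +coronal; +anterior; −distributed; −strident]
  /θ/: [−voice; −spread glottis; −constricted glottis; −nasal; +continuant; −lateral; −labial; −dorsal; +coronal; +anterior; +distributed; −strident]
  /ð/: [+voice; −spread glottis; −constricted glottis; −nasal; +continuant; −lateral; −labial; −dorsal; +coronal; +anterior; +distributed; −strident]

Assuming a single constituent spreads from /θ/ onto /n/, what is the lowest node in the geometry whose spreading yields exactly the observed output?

Supralaryngeal

Comparing /n/ with its surface form [ð], the features that change are [nasal], [continuant], [distributed].
These terminals are all dominated by Supralaryngeal, and no proper subconstituent of Supralaryngeal covers them all; Supralaryngeal is their lowest common ancestor.
If Supralaryngeal spreads, every terminal under it takes /θ/'s value, producing [ð] as observed.
Since [voice] is preserved even though /θ/ disagrees there, no node above Supralaryngeal spread.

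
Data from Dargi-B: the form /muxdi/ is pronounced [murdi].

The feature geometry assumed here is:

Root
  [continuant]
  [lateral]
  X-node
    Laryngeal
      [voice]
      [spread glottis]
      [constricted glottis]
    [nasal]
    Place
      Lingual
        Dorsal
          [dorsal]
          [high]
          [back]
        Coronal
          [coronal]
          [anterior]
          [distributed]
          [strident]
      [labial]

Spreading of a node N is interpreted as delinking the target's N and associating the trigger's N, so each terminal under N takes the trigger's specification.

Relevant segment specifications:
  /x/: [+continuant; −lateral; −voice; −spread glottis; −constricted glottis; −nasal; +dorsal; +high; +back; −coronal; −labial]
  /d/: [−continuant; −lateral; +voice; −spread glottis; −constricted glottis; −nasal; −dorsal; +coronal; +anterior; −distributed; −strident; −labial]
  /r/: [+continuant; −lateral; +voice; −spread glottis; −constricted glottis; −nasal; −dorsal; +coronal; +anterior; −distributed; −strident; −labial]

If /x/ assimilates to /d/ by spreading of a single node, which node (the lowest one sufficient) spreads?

/x/ and [r] differ in [voice], [coronal], [anterior], [distributed], [strident], [dorsal], [high], [back]; every other specified feature is identical.
These terminals are all dominated by X-node, and no proper subconstituent of X-node covers them all; X-node is their lowest common ancestor.
If X-node spreads, every terminal under it takes /d/'s value, producing [r] as observed.
[continuant] — on which /d/ differs from /x/ — is unchanged, so Root cannot have spread; the constituent is no larger than X-node.

X-node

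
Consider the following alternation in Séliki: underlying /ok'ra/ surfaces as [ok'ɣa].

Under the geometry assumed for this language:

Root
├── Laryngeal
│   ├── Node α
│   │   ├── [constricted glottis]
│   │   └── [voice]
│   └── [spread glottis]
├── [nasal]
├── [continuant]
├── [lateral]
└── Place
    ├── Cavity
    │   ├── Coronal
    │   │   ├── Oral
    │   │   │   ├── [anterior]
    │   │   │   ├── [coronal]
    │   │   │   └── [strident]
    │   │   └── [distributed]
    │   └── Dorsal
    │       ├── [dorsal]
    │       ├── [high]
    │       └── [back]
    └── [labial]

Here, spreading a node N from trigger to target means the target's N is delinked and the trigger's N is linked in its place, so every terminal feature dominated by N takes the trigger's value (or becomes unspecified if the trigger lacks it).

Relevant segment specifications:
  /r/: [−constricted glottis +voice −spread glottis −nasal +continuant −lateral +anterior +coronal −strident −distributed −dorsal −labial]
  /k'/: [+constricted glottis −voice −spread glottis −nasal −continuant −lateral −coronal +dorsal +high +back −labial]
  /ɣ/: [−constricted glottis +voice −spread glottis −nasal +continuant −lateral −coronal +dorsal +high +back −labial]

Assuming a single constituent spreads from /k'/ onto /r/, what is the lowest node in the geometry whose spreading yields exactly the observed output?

Feature comparison: [coronal], [anterior], [distributed], [strident], [dorsal], [high], [back] differ between /r/ and [ɣ]; the remaining terminals match.
The smallest constituent containing every changed terminal is Cavity — each of its daughters lacks at least one of the affected features.
Delinking /r/'s Cavity and associating /k'/'s Cavity gives precisely the feature bundle of [ɣ].
Features on which the two segments disagree outside Cavity, such as [voice], [continuant], are unchanged — nothing dominating them spread, and Cavity is the minimal sufficient constituent.

Cavity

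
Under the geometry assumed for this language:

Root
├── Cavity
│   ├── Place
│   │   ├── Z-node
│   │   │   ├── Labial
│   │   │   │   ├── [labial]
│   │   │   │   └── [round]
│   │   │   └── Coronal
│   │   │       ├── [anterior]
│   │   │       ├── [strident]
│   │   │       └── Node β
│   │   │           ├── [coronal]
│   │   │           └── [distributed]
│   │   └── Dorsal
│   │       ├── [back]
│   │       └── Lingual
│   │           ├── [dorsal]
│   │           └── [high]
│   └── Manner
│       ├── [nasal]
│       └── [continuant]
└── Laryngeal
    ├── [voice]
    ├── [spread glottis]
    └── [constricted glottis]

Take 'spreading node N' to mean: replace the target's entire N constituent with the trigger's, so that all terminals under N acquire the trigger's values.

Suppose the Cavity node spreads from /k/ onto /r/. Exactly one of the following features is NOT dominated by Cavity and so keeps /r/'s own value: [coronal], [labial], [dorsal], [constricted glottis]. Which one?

Cavity dominates exactly [labial], [round], [anterior], [strident], [coronal], [distributed], [back], [dorsal], [high], [nasal], [continuant].
Spreading Cavity replaces [dorsal], [coronal], [labial] with the trigger's values, since each sits inside the Cavity constituent.
But [constricted glottis] is a dependent of Laryngeal, outside Cavity; it is therefore untouched by the spreading.

[constricted glottis]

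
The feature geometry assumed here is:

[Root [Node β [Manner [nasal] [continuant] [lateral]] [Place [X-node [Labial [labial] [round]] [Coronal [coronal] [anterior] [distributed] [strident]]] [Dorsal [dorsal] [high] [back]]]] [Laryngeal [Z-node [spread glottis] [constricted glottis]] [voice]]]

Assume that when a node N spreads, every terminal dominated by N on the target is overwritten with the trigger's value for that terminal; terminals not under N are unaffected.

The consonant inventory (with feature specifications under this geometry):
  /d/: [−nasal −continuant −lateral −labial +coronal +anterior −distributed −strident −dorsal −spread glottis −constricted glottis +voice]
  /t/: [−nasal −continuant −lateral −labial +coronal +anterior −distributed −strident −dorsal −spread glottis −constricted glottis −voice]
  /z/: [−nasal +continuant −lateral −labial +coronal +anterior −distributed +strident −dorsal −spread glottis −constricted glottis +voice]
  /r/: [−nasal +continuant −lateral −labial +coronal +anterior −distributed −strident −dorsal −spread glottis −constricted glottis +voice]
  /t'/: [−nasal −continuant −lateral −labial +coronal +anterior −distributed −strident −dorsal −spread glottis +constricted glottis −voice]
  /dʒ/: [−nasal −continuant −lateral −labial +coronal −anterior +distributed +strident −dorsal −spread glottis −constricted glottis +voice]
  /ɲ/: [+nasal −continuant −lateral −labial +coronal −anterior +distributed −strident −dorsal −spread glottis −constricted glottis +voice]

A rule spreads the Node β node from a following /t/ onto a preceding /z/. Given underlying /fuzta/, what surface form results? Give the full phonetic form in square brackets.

[fudta]

Node β immediately or transitively dominates [nasal], [continuant], [lateral], [labial], [round], [coronal], [anterior], [distributed], [strident], [dorsal], [high], [back].
Spreading Node β from /t/ onto /z/ replaces those values with /t/'s: [−nasal], [−continuant], [−lateral], [−labial], [+coronal], [+anterior], [−distributed], [−strident], [−dorsal]. Features outside Node β ([spread glottis], [constricted glottis], [voice]) stay as in /z/.
The resulting bundle matches /d/ in the inventory; substituting it for /z/ gives [fudta].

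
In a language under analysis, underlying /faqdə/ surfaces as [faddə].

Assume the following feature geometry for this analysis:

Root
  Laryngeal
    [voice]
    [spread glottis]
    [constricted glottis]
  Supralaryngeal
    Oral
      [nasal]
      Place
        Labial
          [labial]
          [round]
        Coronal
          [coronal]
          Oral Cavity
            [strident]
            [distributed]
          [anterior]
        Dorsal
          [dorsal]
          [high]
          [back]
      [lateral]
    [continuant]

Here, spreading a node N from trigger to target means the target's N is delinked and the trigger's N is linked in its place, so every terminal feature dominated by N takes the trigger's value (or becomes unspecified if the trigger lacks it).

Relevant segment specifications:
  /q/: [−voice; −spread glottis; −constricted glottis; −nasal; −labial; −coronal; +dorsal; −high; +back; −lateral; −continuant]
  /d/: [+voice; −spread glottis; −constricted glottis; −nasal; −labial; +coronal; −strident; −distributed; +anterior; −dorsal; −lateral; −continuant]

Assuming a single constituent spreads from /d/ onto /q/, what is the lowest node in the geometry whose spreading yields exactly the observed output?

Root

Feature comparison: [voice], [coronal], [anterior], [distributed], [strident], [dorsal], [high], [back] differ between /q/ and [d]; the remaining terminals match.
The smallest constituent containing every changed terminal is Root — each of its daughters lacks at least one of the affected features.
If Root spreads, every terminal under it takes /d/'s value, producing [d] as observed.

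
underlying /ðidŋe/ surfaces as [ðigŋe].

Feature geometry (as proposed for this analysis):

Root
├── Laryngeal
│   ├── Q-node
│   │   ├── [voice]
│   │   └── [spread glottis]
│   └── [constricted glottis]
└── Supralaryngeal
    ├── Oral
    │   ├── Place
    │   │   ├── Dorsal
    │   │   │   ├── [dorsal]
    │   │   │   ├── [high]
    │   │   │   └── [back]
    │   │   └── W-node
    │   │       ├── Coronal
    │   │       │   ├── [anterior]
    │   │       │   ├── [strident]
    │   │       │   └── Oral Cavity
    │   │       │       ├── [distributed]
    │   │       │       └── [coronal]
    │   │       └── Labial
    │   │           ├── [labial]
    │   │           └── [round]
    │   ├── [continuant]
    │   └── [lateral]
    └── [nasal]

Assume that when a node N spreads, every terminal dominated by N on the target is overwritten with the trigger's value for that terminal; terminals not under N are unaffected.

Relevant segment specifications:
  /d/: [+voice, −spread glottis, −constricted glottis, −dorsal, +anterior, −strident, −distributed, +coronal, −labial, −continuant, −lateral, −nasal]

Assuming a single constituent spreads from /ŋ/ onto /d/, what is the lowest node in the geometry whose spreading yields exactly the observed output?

Feature comparison: [coronal], [anterior], [distributed], [strident], [dorsal], [high], [back] differ between /d/ and [g]; the remaining terminals match.
The smallest constituent containing every changed terminal is Place — each of its daughters lacks at least one of the affected features.
Spreading Place from /ŋ/ overwrites each of those terminals with /ŋ/'s values, yielding exactly [g].
[nasal], a feature on which the two segments disagree outside Place, is unchanged — nothing dominating it spread, and Place is the minimal sufficient constituent.

Place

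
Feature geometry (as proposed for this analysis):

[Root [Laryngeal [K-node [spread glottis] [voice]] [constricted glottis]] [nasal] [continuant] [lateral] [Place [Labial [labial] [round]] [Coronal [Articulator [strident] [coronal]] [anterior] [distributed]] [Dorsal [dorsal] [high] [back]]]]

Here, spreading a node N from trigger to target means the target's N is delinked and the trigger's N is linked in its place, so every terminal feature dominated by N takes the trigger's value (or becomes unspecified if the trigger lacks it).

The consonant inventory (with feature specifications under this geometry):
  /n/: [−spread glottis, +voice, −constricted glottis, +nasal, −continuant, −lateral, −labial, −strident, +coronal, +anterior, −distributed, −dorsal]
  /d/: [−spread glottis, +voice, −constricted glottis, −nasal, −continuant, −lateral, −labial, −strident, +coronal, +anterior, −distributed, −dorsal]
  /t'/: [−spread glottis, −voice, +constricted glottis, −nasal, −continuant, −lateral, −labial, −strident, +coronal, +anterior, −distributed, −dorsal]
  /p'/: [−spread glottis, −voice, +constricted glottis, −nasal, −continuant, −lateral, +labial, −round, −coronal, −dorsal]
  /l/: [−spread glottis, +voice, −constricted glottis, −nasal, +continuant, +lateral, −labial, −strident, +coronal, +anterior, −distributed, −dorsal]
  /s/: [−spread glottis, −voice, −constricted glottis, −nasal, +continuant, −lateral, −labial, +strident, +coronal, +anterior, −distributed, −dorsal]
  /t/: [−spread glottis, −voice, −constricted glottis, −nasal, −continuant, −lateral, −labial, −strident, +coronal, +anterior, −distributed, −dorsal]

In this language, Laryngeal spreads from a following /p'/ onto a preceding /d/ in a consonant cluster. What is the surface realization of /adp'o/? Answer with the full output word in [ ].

Terminals under Laryngeal in this geometry: [spread glottis], [voice], [constricted glottis].
After delinking /d/'s Laryngeal and linking /p'/'s, the affected terminals become [−spread glottis], [−voice], [+constricted glottis]; [nasal], [continuant], [lateral], … (outside Laryngeal) are retained from /d/.
Among the inventory, only /t'/ has exactly this specification, giving the surface form [at'p'o].

[at'p'o]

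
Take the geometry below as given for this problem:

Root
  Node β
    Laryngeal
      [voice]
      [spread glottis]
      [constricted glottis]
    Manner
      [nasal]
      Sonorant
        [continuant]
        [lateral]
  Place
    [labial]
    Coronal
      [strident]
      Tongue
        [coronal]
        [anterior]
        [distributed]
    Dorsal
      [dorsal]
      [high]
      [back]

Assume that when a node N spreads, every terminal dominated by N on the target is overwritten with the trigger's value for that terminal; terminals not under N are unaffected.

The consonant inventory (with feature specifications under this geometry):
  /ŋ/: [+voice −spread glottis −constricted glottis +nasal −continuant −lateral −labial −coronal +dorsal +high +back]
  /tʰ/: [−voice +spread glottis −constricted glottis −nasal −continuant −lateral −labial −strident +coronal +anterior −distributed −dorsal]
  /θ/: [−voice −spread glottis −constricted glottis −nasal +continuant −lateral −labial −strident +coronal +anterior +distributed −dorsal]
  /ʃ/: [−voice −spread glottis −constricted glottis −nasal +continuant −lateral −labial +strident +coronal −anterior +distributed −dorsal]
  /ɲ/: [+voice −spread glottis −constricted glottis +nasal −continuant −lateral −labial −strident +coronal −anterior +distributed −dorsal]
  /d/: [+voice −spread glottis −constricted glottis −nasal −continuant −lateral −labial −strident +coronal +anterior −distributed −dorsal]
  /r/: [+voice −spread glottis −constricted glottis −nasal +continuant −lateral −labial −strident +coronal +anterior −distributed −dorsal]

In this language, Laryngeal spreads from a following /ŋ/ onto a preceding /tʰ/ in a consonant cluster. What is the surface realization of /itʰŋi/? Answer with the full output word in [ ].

Laryngeal immediately or transitively dominates [voice], [spread glottis], [constricted glottis].
After delinking /tʰ/'s Laryngeal and linking /ŋ/'s, the affected terminals become [+voice], [−spread glottis], [−constricted glottis]; [nasal], [continuant], [lateral], … (outside Laryngeal) are retained from /tʰ/.
Among the inventory, only /d/ has exactly this specification, giving the surface form [idŋi].

[idŋi]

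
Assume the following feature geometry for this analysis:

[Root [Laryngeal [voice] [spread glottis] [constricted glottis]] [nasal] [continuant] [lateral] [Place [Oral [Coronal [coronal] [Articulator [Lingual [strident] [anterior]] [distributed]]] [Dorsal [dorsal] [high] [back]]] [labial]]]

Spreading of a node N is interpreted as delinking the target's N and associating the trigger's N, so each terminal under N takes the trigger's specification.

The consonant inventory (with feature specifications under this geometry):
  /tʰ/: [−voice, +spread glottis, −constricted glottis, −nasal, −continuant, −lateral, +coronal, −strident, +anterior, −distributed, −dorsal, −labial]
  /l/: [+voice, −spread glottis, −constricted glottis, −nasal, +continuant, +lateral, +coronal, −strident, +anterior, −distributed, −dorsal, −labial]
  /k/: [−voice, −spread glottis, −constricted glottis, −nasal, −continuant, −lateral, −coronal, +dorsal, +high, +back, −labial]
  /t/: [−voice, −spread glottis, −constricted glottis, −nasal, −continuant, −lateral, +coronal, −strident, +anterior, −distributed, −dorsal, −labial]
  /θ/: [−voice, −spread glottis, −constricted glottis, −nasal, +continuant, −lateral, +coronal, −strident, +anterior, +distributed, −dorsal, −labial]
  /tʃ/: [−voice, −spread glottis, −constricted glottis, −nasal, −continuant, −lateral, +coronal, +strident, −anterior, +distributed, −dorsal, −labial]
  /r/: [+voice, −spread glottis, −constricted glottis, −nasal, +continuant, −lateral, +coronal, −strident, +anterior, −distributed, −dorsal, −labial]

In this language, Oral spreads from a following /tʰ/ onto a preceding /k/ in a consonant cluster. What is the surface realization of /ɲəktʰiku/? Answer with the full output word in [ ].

Terminals under Oral in this geometry: [coronal], [strident], [anterior], [distributed], [dorsal], [high], [back].
Spreading Oral from /tʰ/ onto /k/ replaces those values with /tʰ/'s: [+coronal], [−strident], [+anterior], [−distributed], [−dorsal]. Features outside Oral ([voice], [spread glottis], [constricted glottis], …) stay as in /k/.
This feature bundle is that of [t], so /ɲəktʰiku/ surfaces as [ɲəttʰiku].

[ɲəttʰiku]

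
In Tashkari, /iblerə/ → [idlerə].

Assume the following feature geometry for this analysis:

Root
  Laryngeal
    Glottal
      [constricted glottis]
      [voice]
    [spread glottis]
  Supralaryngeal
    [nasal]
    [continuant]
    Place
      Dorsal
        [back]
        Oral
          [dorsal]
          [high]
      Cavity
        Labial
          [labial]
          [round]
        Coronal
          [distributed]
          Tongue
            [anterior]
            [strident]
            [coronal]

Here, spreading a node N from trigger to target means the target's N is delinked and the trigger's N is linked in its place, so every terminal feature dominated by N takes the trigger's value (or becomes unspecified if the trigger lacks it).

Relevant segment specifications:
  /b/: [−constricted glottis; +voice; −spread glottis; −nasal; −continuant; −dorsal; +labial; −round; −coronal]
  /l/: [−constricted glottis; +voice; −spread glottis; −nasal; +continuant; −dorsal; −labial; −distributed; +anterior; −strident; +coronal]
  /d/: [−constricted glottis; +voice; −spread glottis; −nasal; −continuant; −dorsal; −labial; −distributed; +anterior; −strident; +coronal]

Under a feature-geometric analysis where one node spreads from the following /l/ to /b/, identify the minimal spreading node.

Cavity

Comparing /b/ with its surface form [d], the features that change are [labial], [round], [coronal], [anterior], [distributed], [strident].
Tracing each changed feature up the tree, the paths first meet at Cavity; any lower node misses at least one of them.
Delinking /b/'s Cavity and associating /l/'s Cavity gives precisely the feature bundle of [d].
[continuant], a feature on which the two segments disagree outside Cavity, is unchanged — nothing dominating it spread, and Cavity is the minimal sufficient constituent.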